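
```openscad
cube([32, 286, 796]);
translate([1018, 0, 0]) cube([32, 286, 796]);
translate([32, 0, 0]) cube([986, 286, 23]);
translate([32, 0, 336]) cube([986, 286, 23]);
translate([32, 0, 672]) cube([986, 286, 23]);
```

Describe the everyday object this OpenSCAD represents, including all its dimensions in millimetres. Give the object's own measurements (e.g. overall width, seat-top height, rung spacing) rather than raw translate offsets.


An open bookshelf. Two side panels, each 32 mm thick, 286 mm deep and 796 mm tall, stand 1050 mm apart (outside-to-outside). Between them sit 3 shelves, each 23 mm thick and 286 mm deep, spanning the full gap between the sides. The bottom shelf rests on the floor (its underside at z = 0) and the clear gap between one shelf's top and the next shelf's underside is 313 mm.


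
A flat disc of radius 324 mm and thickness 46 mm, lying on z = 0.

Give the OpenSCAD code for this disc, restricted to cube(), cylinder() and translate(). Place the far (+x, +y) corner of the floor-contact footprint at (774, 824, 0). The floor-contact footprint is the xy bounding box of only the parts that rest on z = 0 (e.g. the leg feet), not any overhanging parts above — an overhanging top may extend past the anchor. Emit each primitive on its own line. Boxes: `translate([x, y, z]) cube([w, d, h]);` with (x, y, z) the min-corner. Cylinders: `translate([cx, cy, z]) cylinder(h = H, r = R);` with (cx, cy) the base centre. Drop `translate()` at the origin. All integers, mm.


translate([450, 500, 0]) cylinder(h = 46, r = 324);


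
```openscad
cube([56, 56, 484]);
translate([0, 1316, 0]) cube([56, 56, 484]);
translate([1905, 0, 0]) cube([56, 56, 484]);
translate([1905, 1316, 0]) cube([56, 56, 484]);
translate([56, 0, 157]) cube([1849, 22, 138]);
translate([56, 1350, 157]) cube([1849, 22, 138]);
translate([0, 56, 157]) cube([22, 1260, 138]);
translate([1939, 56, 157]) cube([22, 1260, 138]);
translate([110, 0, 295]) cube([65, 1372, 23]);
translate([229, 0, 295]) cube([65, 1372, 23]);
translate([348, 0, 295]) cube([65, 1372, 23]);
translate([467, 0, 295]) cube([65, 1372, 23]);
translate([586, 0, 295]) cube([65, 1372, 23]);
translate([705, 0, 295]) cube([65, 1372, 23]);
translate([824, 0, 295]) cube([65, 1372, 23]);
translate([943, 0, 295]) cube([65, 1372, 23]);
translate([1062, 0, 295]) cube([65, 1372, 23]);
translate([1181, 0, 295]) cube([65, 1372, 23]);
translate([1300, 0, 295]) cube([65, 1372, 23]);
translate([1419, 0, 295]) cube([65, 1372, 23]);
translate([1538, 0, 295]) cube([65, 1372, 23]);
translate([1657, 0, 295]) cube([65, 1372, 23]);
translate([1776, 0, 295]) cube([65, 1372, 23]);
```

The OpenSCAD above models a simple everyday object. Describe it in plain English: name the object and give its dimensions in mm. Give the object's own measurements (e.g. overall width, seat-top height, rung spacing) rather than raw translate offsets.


A bed frame 1961 mm long (x) by 1372 mm wide (y). Four 56×56 mm corner posts, 484 mm tall, at the corners of the footprint. Four rails of 22 mm thickness and 138 mm height run between adjacent posts with their undersides at z = 157 mm, their outer faces flush with the outside of the frame (the two x-running rails run between the posts' inner faces; the two y-running rails run between the posts' inner faces). 15 slats, each 65 mm wide (x) and 23 mm thick, lie across the top of the two x-running rails, running the full 1372 mm width of the frame in y; along x they sit between the end posts with a 54 mm gap after the −x posts and between neighbouring slats, leaving 64 mm before the +x posts.


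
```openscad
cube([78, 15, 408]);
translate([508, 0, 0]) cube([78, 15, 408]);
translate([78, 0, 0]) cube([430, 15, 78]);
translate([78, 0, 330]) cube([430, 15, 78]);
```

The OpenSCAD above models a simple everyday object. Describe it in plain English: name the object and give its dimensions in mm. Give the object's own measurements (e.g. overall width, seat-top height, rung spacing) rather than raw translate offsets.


A rectangular picture frame lying in the x–z plane (depth along y). The opening is 430 mm wide (x) by 252 mm tall (z), surrounded by a border 78 mm wide on all four sides. The frame is 15 mm deep and is made of two full-height vertical stiles with two horizontal rails fitted between them.


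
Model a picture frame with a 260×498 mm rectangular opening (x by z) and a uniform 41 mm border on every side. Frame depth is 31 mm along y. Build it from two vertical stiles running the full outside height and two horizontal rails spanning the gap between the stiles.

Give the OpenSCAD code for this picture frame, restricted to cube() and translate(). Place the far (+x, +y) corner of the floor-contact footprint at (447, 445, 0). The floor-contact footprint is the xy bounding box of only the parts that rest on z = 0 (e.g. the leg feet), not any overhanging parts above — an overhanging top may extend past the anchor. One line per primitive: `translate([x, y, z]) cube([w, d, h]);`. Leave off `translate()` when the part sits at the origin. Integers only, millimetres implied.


translate([105, 414, 0]) cube([41, 31, 580]);
translate([406, 414, 0]) cube([41, 31, 580]);
translate([146, 414, 0]) cube([260, 31, 41]);
translate([146, 414, 539]) cube([260, 31, 41]);


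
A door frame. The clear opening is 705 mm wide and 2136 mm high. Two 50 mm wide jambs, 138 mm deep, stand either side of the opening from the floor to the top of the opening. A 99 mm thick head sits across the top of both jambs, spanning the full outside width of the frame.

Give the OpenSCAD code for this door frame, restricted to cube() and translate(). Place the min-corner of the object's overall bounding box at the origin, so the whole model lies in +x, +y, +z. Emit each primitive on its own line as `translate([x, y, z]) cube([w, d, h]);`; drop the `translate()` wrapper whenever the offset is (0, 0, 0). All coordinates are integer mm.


cube([50, 138, 2136]);
translate([755, 0, 0]) cube([50, 138, 2136]);
translate([0, 0, 2136]) cube([805, 138, 99]);


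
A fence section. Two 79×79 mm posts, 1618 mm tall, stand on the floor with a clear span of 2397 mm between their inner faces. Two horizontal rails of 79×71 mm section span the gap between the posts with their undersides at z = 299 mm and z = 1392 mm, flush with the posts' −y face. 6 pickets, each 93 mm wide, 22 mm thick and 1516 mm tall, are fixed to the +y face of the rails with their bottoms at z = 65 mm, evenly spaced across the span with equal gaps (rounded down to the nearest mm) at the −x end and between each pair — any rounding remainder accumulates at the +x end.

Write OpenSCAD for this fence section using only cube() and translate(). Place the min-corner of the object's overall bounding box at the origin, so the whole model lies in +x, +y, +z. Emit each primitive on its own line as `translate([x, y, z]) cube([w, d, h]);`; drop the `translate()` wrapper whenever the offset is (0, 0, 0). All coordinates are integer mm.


cube([79, 79, 1618]);
translate([2476, 0, 0]) cube([79, 79, 1618]);
translate([79, 0, 299]) cube([2397, 79, 71]);
translate([79, 0, 1392]) cube([2397, 79, 71]);
translate([341, 79, 65]) cube([93, 22, 1516]);
translate([696, 79, 65]) cube([93, 22, 1516]);
translate([1051, 79, 65]) cube([93, 22, 1516]);
translate([1406, 79, 65]) cube([93, 22, 1516]);
translate([1761, 79, 65]) cube([93, 22, 1516]);
translate([2116, 79, 65]) cube([93, 22, 1516]);


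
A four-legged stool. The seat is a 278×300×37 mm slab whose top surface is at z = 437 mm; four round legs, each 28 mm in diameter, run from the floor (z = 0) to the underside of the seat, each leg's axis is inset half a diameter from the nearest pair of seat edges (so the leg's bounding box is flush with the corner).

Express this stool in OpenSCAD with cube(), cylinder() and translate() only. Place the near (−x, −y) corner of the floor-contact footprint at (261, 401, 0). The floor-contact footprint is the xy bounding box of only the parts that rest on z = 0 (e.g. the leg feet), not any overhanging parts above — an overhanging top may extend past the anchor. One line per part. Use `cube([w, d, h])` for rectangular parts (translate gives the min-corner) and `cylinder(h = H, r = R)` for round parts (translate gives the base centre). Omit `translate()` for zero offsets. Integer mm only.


translate([261, 401, 400]) cube([278, 300, 37]);
translate([275, 415, 0]) cylinder(h = 400, r = 14);
translate([525, 415, 0]) cylinder(h = 400, r = 14);
translate([275, 687, 0]) cylinder(h = 400, r = 14);
translate([525, 687, 0]) cylinder(h = 400, r = 14);


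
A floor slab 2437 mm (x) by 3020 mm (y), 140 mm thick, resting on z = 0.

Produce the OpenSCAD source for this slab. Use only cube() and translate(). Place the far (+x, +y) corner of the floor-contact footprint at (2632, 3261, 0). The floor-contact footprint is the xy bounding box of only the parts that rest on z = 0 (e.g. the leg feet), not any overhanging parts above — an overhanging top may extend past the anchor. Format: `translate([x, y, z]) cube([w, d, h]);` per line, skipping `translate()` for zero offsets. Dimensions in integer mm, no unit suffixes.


translate([195, 241, 0]) cube([2437, 3020, 140]);


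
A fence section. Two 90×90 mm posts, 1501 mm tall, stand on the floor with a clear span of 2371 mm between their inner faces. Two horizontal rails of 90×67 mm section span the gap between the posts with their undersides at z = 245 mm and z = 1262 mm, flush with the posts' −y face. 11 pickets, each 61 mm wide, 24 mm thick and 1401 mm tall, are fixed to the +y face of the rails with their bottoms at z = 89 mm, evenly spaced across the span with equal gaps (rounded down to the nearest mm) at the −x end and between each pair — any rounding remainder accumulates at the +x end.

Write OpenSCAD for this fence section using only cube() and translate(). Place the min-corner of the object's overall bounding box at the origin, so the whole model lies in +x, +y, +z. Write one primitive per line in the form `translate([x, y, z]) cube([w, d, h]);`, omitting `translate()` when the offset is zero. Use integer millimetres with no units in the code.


cube([90, 90, 1501]);
translate([2461, 0, 0]) cube([90, 90, 1501]);
translate([90, 0, 245]) cube([2371, 90, 67]);
translate([90, 0, 1262]) cube([2371, 90, 67]);
translate([231, 90, 89]) cube([61, 24, 1401]);
translate([433, 90, 89]) cube([61, 24, 1401]);
translate([635, 90, 89]) cube([61, 24, 1401]);
translate([837, 90, 89]) cube([61, 24, 1401]);
translate([1039, 90, 89]) cube([61, 24, 1401]);
translate([1241, 90, 89]) cube([61, 24, 1401]);
translate([1443, 90, 89]) cube([61, 24, 1401]);
translate([1645, 90, 89]) cube([61, 24, 1401]);
translate([1847, 90, 89]) cube([61, 24, 1401]);
translate([2049, 90, 89]) cube([61, 24, 1401]);
translate([2251, 90, 89]) cube([61, 24, 1401]);


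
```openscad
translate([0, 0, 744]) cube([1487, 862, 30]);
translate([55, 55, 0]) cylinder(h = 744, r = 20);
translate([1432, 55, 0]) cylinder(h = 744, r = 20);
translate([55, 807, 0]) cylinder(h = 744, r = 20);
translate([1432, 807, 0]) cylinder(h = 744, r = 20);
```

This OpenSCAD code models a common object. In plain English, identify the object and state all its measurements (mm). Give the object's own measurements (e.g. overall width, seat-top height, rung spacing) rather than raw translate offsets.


A rectangular dining table. The top is 1487×862×30 mm with its upper surface at z = 774 mm. It stands on four round legs of 40 mm diameter, each leg's bounding box inset 35 mm from the nearest pair of top edges, running from the floor to the underside of the top.


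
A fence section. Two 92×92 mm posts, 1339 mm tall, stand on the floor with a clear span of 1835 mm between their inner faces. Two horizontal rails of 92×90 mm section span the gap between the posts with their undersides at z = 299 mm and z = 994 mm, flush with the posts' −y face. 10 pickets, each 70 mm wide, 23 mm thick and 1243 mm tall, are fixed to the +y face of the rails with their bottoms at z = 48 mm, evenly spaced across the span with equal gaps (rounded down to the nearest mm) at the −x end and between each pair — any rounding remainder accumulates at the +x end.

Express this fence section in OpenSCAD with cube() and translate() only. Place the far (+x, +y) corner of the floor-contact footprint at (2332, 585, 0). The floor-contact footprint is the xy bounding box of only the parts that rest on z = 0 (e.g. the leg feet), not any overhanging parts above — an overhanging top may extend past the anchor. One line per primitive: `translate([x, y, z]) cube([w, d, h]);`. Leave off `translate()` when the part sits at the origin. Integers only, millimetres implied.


translate([313, 493, 0]) cube([92, 92, 1339]);
translate([2240, 493, 0]) cube([92, 92, 1339]);
translate([405, 493, 299]) cube([1835, 92, 90]);
translate([405, 493, 994]) cube([1835, 92, 90]);
translate([508, 585, 48]) cube([70, 23, 1243]);
translate([681, 585, 48]) cube([70, 23, 1243]);
translate([854, 585, 48]) cube([70, 23, 1243]);
translate([1027, 585, 48]) cube([70, 23, 1243]);
translate([1200, 585, 48]) cube([70, 23, 1243]);
translate([1373, 585, 48]) cube([70, 23, 1243]);
translate([1546, 585, 48]) cube([70, 23, 1243]);
translate([1719, 585, 48]) cube([70, 23, 1243]);
translate([1892, 585, 48]) cube([70, 23, 1243]);
translate([2065, 585, 48]) cube([70, 23, 1243]);


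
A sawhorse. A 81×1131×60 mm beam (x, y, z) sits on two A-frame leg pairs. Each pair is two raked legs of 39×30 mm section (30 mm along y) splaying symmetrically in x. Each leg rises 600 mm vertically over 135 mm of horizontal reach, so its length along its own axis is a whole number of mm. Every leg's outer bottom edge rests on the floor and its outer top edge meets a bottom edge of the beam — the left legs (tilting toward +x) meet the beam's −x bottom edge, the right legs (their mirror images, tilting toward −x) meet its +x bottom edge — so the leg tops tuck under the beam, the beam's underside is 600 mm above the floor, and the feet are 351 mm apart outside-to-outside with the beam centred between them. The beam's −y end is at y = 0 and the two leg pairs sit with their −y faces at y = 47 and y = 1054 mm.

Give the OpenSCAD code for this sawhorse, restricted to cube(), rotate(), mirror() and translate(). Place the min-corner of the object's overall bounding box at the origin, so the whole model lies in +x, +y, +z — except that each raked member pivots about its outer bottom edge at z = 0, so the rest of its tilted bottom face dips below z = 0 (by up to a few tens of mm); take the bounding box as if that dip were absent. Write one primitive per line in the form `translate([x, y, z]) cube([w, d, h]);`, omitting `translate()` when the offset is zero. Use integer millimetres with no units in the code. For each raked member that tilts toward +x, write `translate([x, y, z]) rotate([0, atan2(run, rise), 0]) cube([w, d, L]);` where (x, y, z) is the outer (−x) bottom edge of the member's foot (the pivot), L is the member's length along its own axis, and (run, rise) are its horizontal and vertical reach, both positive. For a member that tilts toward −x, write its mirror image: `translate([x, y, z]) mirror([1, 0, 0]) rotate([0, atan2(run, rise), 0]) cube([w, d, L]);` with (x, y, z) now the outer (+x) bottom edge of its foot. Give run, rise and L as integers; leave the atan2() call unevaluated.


// leg length = √(135² + 600²) = 615
// right-leg outer foot x = 2·135 + 81 = 351
// beam min-corner = (135, 0, 600)
translate([135, 0, 600]) cube([81, 1131, 60]);
translate([0, 47, 0]) rotate([0, atan2(135, 600), 0]) cube([39, 30, 615]);
translate([351, 47, 0]) mirror([1, 0, 0]) rotate([0, atan2(135, 600), 0]) cube([39, 30, 615]);
translate([0, 1054, 0]) rotate([0, atan2(135, 600), 0]) cube([39, 30, 615]);
translate([351, 1054, 0]) mirror([1, 0, 0]) rotate([0, atan2(135, 600), 0]) cube([39, 30, 615]);


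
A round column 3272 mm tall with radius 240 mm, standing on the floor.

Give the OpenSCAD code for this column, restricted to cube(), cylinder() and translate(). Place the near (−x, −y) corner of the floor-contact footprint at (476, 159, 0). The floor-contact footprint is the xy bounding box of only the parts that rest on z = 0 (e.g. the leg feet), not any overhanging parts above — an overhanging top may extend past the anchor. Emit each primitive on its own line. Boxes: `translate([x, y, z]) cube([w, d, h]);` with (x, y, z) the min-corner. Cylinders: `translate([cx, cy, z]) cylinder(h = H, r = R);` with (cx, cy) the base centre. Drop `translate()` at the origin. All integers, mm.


translate([716, 399, 0]) cylinder(h = 3272, r = 240);


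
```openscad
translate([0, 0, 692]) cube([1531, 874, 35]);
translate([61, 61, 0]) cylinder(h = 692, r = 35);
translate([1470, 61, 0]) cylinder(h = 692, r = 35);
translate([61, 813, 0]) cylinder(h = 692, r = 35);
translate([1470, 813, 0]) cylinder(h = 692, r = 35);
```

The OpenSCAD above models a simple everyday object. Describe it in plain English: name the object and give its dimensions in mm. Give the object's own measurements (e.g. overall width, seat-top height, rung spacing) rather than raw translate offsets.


A table: top 1531 mm (x) × 874 mm (y), 35 mm thick, upper face at z = 727 mm, on four round legs of 70 mm diameter, each leg's bounding box inset 26 mm from the nearest pair of top edges from z = 0 to the bottom of the top.


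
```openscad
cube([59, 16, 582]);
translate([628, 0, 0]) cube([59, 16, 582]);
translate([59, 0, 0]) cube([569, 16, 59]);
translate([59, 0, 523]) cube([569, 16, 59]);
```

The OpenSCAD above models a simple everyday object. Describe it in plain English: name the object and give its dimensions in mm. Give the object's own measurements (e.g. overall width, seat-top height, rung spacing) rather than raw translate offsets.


A rectangular picture frame lying in the x–z plane (depth along y). The opening is 569 mm wide (x) by 464 mm tall (z), surrounded by a border 59 mm wide on all four sides. The frame is 16 mm deep and is made of two full-height vertical stiles with two horizontal rails fitted between them.


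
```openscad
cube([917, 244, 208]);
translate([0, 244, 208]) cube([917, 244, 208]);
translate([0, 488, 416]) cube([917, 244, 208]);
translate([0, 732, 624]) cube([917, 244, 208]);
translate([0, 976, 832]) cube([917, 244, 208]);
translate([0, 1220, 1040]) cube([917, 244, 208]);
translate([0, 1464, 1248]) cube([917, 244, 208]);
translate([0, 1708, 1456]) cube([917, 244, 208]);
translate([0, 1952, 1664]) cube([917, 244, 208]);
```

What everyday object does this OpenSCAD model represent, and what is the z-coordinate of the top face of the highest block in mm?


A staircase. The total rise is 1872 mm.

9 identical blocks, each offset up and back from the previous — a staircase. Each step is 208 mm tall and there are 9 of them, so the total rise is 9 × 208 = 1872 mm.


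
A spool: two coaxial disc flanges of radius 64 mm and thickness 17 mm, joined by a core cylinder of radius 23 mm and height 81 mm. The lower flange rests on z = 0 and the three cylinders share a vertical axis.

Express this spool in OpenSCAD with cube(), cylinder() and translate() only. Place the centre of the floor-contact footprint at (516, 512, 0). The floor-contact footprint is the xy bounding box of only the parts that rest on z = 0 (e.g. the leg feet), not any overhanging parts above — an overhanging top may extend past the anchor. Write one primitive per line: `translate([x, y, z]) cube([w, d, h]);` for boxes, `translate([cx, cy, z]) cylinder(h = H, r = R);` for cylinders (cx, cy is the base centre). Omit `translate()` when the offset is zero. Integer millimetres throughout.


translate([516, 512, 0]) cylinder(h = 17, r = 64);
translate([516, 512, 17]) cylinder(h = 81, r = 23);
translate([516, 512, 98]) cylinder(h = 17, r = 64);


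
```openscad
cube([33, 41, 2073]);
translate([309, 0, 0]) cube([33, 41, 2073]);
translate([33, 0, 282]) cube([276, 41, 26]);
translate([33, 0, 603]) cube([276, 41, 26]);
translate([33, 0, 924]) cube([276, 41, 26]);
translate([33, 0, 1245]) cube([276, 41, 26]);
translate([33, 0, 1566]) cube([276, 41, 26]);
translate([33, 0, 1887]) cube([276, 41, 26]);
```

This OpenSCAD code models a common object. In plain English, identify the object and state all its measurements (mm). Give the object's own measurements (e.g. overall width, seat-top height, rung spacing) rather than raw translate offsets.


A straight ladder. Two 33×41 mm vertical rails, 2073 mm tall, stand 342 mm apart (outside-to-outside) with their front faces coplanar on the −y side. 6 rungs, each 41 mm deep and 26 mm tall, span between the inner faces of the rails, front faces flush with the rails. The lowest rung's underside is at z = 282 mm and rungs are spaced 321 mm apart (underside to underside).


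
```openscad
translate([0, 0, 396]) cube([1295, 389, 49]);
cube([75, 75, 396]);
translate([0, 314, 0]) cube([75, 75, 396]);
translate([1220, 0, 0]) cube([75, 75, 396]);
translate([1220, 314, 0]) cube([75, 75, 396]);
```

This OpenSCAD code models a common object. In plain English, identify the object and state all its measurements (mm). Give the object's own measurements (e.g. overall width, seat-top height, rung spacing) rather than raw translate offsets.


A bench: a 1295×389 mm seat slab, 49 mm thick, top at z = 445 mm, on four 75×75 mm square legs flush with the seat corners and standing on z = 0.


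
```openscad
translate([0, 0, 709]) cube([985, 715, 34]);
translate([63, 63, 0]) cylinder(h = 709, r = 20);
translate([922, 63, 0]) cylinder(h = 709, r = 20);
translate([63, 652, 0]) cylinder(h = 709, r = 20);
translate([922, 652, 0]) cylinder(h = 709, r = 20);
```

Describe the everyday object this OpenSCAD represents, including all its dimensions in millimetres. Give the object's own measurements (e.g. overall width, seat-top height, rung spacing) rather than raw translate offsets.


A table: top 985 mm (x) × 715 mm (y), 34 mm thick, upper face at z = 743 mm, on four round legs of 40 mm diameter, each leg's bounding box inset 43 mm from the nearest pair of top edges from z = 0 to the bottom of the top.


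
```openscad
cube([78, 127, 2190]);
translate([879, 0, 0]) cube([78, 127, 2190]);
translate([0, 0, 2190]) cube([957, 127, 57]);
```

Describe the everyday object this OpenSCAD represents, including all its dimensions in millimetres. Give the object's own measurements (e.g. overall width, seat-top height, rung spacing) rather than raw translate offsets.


A door frame. The clear opening is 801 mm wide and 2190 mm high. Two 78 mm wide jambs, 127 mm deep, stand either side of the opening from the floor to the top of the opening. A 57 mm thick head sits across the top of both jambs, spanning the full outside width of the frame.


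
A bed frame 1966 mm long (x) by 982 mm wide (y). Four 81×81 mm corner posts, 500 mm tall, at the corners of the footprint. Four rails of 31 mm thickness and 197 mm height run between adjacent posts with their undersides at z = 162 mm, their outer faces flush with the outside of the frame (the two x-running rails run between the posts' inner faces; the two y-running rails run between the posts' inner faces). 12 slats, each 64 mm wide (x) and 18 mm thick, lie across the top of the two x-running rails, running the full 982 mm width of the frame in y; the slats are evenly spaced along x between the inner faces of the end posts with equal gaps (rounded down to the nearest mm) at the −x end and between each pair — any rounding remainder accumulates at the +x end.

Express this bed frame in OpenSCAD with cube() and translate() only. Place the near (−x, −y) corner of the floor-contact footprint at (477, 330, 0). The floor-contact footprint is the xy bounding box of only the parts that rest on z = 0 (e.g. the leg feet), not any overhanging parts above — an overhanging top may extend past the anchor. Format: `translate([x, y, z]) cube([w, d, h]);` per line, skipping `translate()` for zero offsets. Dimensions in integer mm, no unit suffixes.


translate([477, 330, 0]) cube([81, 81, 500]);
translate([477, 1231, 0]) cube([81, 81, 500]);
translate([2362, 330, 0]) cube([81, 81, 500]);
translate([2362, 1231, 0]) cube([81, 81, 500]);
translate([558, 330, 162]) cube([1804, 31, 197]);
translate([558, 1281, 162]) cube([1804, 31, 197]);
translate([477, 411, 162]) cube([31, 820, 197]);
translate([2412, 411, 162]) cube([31, 820, 197]);
translate([637, 330, 359]) cube([64, 982, 18]);
translate([780, 330, 359]) cube([64, 982, 18]);
translate([923, 330, 359]) cube([64, 982, 18]);
translate([1066, 330, 359]) cube([64, 982, 18]);
translate([1209, 330, 359]) cube([64, 982, 18]);
translate([1352, 330, 359]) cube([64, 982, 18]);
translate([1495, 330, 359]) cube([64, 982, 18]);
translate([1638, 330, 359]) cube([64, 982, 18]);
translate([1781, 330, 359]) cube([64, 982, 18]);
translate([1924, 330, 359]) cube([64, 982, 18]);
translate([2067, 330, 359]) cube([64, 982, 18]);
translate([2210, 330, 359]) cube([64, 982, 18]);


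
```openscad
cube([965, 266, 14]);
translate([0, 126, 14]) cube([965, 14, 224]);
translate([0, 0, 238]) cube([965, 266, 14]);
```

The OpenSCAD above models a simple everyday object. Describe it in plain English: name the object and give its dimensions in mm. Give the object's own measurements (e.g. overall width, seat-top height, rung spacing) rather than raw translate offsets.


An I-beam lying along x, 965 mm long. Overall section height 252 mm. Two flanges 266 mm wide (y) and 14 mm thick, one on the floor and one at the top; a web 14 mm thick runs between them, centred on the flange width.


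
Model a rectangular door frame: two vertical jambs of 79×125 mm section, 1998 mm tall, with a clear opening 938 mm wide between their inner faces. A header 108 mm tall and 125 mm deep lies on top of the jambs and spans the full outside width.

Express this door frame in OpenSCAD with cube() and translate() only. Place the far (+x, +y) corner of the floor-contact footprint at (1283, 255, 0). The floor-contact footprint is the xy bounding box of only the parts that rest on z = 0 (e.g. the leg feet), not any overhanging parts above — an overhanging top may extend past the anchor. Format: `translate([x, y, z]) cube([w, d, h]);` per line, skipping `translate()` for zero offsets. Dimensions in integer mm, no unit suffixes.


translate([187, 130, 0]) cube([79, 125, 1998]);
translate([1204, 130, 0]) cube([79, 125, 1998]);
translate([187, 130, 1998]) cube([1096, 125, 108]);


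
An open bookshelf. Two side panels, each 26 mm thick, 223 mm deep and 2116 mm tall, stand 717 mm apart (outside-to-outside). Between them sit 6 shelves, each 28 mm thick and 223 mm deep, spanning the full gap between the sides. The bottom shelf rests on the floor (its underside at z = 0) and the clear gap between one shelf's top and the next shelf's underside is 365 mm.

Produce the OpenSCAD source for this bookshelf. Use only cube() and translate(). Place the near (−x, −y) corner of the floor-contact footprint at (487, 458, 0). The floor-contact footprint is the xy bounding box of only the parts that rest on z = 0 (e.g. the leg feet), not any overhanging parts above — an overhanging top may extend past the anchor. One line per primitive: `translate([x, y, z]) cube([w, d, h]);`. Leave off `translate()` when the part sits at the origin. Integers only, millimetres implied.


translate([487, 458, 0]) cube([26, 223, 2116]);
translate([1178, 458, 0]) cube([26, 223, 2116]);
translate([513, 458, 0]) cube([665, 223, 28]);
translate([513, 458, 393]) cube([665, 223, 28]);
translate([513, 458, 786]) cube([665, 223, 28]);
translate([513, 458, 1179]) cube([665, 223, 28]);
translate([513, 458, 1572]) cube([665, 223, 28]);
translate([513, 458, 1965]) cube([665, 223, 28]);


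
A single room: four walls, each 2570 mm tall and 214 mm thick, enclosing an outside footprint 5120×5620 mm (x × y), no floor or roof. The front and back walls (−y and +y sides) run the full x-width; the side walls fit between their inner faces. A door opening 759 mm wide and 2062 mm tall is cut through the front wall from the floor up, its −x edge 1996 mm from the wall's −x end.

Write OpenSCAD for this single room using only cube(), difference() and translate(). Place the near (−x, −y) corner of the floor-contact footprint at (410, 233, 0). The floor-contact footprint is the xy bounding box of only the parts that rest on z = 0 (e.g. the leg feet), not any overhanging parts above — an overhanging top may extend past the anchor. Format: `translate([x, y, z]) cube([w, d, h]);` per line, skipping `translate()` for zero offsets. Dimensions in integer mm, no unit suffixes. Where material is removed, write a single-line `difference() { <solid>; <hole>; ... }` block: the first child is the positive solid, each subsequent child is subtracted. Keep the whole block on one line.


difference() { translate([410, 233, 0]) cube([5120, 214, 2570]); translate([2406, 233, 0]) cube([759, 214, 2062]); }
translate([410, 5639, 0]) cube([5120, 214, 2570]);
translate([410, 447, 0]) cube([214, 5192, 2570]);
translate([5316, 447, 0]) cube([214, 5192, 2570]);


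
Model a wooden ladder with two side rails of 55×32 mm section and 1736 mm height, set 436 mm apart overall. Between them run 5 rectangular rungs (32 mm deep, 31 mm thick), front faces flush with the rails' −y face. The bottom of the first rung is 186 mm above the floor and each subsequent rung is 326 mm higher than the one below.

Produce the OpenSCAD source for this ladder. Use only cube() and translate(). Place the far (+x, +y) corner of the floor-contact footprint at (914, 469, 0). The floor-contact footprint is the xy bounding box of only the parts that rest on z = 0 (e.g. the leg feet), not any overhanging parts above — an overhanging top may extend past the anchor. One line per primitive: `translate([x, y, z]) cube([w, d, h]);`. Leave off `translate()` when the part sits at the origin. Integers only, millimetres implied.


translate([478, 437, 0]) cube([55, 32, 1736]);
translate([859, 437, 0]) cube([55, 32, 1736]);
translate([533, 437, 186]) cube([326, 32, 31]);
translate([533, 437, 512]) cube([326, 32, 31]);
translate([533, 437, 838]) cube([326, 32, 31]);
translate([533, 437, 1164]) cube([326, 32, 31]);
translate([533, 437, 1490]) cube([326, 32, 31]);


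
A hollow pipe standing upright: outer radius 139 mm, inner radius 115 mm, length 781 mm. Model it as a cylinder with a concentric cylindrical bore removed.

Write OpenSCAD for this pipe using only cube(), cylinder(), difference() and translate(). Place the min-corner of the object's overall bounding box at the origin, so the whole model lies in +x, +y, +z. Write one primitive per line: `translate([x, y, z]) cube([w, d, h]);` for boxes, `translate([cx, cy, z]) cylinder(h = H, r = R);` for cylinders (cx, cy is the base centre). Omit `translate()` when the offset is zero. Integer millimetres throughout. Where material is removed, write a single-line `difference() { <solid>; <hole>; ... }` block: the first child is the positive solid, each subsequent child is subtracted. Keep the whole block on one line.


difference() { translate([139, 139, 0]) cylinder(h = 781, r = 139); translate([139, 139, 0]) cylinder(h = 781, r = 115); }


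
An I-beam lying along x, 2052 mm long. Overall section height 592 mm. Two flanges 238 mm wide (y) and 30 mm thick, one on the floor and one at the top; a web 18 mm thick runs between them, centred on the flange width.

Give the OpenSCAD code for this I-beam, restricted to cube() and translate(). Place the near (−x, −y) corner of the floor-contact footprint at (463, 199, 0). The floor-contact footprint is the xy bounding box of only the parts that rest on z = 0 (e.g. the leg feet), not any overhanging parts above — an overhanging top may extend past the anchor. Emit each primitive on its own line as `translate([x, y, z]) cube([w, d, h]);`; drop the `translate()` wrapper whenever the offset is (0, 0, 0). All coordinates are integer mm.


translate([463, 199, 0]) cube([2052, 238, 30]);
translate([463, 309, 30]) cube([2052, 18, 532]);
translate([463, 199, 562]) cube([2052, 238, 30]);


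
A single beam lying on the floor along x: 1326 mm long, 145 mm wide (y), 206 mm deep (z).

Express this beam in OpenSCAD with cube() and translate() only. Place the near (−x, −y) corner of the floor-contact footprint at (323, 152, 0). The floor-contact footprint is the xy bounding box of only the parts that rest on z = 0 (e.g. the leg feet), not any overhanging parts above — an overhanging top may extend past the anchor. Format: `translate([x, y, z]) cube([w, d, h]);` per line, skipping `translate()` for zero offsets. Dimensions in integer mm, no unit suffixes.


translate([323, 152, 0]) cube([1326, 145, 206]);


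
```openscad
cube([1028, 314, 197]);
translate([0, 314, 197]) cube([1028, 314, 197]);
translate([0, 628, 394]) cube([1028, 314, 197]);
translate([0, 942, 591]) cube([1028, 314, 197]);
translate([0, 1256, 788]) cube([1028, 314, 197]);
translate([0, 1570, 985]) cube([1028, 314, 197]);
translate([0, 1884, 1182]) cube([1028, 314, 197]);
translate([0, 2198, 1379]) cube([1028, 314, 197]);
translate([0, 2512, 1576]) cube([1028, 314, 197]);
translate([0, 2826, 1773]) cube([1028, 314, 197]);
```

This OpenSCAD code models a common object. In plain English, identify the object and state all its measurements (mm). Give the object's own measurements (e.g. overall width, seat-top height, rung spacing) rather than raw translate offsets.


A straight staircase of 10 solid steps. Each step is 1028 mm wide (x), 314 mm deep (y, the going) and 197 mm tall (the rise). The first step rests on the floor; each subsequent step sits one going further in +y and one rise higher in +z, directly behind and above the previous step with no overlap.


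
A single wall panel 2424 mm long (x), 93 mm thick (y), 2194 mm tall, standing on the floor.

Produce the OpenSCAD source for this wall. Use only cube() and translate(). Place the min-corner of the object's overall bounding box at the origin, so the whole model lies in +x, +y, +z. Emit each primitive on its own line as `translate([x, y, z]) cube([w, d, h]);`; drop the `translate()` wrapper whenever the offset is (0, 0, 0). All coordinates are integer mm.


cube([2424, 93, 2194]);


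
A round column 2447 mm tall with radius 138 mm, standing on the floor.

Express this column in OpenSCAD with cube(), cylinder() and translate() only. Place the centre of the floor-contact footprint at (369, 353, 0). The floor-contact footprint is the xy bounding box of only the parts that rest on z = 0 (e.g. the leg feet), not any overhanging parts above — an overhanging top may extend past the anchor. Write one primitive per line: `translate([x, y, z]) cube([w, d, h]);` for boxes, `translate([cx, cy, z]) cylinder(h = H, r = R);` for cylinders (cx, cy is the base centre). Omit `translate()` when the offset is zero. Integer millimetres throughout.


translate([369, 353, 0]) cylinder(h = 2447, r = 138);


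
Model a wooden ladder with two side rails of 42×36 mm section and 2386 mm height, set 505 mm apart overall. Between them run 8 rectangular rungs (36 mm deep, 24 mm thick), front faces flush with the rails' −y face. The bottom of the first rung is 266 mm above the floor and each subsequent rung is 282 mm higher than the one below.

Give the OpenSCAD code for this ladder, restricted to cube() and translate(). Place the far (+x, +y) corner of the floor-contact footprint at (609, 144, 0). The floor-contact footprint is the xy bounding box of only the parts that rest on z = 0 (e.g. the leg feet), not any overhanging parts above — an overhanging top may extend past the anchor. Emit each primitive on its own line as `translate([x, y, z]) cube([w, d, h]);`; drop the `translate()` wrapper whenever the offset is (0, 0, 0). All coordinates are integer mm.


translate([104, 108, 0]) cube([42, 36, 2386]);
translate([567, 108, 0]) cube([42, 36, 2386]);
translate([146, 108, 266]) cube([421, 36, 24]);
translate([146, 108, 548]) cube([421, 36, 24]);
translate([146, 108, 830]) cube([421, 36, 24]);
translate([146, 108, 1112]) cube([421, 36, 24]);
translate([146, 108, 1394]) cube([421, 36, 24]);
translate([146, 108, 1676]) cube([421, 36, 24]);
translate([146, 108, 1958]) cube([421, 36, 24]);
translate([146, 108, 2240]) cube([421, 36, 24]);


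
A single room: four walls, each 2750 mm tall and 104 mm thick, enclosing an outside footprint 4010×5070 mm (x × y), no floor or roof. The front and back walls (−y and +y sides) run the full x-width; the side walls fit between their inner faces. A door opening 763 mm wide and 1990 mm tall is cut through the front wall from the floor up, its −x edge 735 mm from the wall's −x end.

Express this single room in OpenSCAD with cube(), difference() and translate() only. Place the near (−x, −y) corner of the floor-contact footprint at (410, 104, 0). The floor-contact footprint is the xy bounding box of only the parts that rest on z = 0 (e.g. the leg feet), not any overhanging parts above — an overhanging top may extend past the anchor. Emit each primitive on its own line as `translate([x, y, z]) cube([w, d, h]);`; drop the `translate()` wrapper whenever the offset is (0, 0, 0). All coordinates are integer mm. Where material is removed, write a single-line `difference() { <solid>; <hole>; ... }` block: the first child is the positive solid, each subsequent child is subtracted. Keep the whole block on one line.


difference() { translate([410, 104, 0]) cube([4010, 104, 2750]); translate([1145, 104, 0]) cube([763, 104, 1990]); }
translate([410, 5070, 0]) cube([4010, 104, 2750]);
translate([410, 208, 0]) cube([104, 4862, 2750]);
translate([4316, 208, 0]) cube([104, 4862, 2750]);


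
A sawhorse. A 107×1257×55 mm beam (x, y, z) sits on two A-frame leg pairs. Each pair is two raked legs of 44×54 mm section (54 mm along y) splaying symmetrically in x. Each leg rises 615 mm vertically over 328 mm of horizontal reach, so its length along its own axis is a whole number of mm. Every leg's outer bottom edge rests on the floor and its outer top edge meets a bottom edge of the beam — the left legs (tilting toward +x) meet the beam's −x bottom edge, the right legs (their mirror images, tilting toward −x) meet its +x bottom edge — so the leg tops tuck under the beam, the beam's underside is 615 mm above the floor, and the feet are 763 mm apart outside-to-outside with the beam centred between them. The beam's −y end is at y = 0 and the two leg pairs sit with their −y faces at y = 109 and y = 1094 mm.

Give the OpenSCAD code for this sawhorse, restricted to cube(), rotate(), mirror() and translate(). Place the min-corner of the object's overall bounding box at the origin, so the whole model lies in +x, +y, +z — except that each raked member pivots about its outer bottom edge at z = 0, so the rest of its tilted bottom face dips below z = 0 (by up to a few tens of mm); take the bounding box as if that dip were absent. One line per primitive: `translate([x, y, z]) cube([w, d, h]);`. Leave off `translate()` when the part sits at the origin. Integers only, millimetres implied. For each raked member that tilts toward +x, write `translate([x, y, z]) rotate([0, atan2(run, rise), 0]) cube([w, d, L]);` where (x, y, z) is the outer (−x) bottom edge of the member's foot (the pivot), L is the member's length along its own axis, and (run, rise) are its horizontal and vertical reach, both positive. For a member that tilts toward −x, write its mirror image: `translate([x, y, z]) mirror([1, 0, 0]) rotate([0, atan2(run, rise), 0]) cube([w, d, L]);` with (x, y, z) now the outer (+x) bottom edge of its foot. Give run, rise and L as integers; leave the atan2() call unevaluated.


translate([328, 0, 615]) cube([107, 1257, 55]);
translate([0, 109, 0]) rotate([0, atan2(328, 615), 0]) cube([44, 54, 697]);
translate([763, 109, 0]) mirror([1, 0, 0]) rotate([0, atan2(328, 615), 0]) cube([44, 54, 697]);
translate([0, 1094, 0]) rotate([0, atan2(328, 615), 0]) cube([44, 54, 697]);
translate([763, 1094, 0]) mirror([1, 0, 0]) rotate([0, atan2(328, 615), 0]) cube([44, 54, 697]);


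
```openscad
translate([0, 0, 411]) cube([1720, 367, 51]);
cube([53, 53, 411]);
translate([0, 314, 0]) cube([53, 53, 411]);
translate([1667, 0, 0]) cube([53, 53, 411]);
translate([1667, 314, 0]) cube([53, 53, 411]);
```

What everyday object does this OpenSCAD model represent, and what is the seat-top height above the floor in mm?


A bench. The seat-top height is 462 mm.

A long slab on four corner posts — a bench. The slab sits at z = 411 with thickness 51, so the top is 411 + 51 = 462 mm.
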